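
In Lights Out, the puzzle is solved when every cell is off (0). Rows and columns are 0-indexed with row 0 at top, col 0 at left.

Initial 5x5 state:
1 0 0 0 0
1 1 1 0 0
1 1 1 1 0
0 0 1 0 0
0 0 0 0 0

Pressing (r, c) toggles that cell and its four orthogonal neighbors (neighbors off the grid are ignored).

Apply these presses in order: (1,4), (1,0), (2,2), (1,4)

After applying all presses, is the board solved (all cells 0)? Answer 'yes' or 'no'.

After press 1 at (1,4):
1 0 0 0 1
1 1 1 1 1
1 1 1 1 1
0 0 1 0 0
0 0 0 0 0

After press 2 at (1,0):
0 0 0 0 1
0 0 1 1 1
0 1 1 1 1
0 0 1 0 0
0 0 0 0 0

After press 3 at (2,2):
0 0 0 0 1
0 0 0 1 1
0 0 0 0 1
0 0 0 0 0
0 0 0 0 0

After press 4 at (1,4):
0 0 0 0 0
0 0 0 0 0
0 0 0 0 0
0 0 0 0 0
0 0 0 0 0

Lights still on: 0

Answer: yes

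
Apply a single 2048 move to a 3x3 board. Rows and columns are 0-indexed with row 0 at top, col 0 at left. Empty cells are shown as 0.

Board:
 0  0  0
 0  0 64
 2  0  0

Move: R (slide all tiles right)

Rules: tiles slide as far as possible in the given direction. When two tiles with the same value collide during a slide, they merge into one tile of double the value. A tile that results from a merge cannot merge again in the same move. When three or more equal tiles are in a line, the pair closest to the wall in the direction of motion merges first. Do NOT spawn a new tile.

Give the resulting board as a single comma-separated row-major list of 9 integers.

Slide right:
row 0: [0, 0, 0] -> [0, 0, 0]
row 1: [0, 0, 64] -> [0, 0, 64]
row 2: [2, 0, 0] -> [0, 0, 2]

Answer: 0, 0, 0, 0, 0, 64, 0, 0, 2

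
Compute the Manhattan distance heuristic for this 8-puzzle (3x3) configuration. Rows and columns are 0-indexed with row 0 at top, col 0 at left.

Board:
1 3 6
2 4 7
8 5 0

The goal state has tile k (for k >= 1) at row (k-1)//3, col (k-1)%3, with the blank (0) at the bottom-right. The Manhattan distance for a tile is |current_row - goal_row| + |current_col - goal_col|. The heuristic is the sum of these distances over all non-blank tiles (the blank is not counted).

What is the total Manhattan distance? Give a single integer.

Answer: 10

Derivation:
Tile 1: (0,0)->(0,0) = 0
Tile 3: (0,1)->(0,2) = 1
Tile 6: (0,2)->(1,2) = 1
Tile 2: (1,0)->(0,1) = 2
Tile 4: (1,1)->(1,0) = 1
Tile 7: (1,2)->(2,0) = 3
Tile 8: (2,0)->(2,1) = 1
Tile 5: (2,1)->(1,1) = 1
Sum: 0 + 1 + 1 + 2 + 1 + 3 + 1 + 1 = 10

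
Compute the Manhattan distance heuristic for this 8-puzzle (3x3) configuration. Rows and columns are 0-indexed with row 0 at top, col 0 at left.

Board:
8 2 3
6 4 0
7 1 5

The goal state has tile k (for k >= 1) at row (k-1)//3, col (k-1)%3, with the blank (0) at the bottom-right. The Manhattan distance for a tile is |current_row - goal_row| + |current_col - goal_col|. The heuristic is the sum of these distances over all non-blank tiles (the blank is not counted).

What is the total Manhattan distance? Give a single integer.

Answer: 11

Derivation:
Tile 8: at (0,0), goal (2,1), distance |0-2|+|0-1| = 3
Tile 2: at (0,1), goal (0,1), distance |0-0|+|1-1| = 0
Tile 3: at (0,2), goal (0,2), distance |0-0|+|2-2| = 0
Tile 6: at (1,0), goal (1,2), distance |1-1|+|0-2| = 2
Tile 4: at (1,1), goal (1,0), distance |1-1|+|1-0| = 1
Tile 7: at (2,0), goal (2,0), distance |2-2|+|0-0| = 0
Tile 1: at (2,1), goal (0,0), distance |2-0|+|1-0| = 3
Tile 5: at (2,2), goal (1,1), distance |2-1|+|2-1| = 2
Sum: 3 + 0 + 0 + 2 + 1 + 0 + 3 + 2 = 11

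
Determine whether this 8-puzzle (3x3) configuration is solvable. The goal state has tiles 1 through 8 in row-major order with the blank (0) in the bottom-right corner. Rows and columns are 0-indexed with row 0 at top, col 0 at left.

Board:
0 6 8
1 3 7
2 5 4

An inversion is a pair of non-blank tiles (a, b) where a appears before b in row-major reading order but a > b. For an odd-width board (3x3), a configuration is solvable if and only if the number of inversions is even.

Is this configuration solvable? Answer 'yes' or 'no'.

Answer: yes

Derivation:
Inversions (pairs i<j in row-major order where tile[i] > tile[j] > 0): 16
16 is even, so the puzzle is solvable.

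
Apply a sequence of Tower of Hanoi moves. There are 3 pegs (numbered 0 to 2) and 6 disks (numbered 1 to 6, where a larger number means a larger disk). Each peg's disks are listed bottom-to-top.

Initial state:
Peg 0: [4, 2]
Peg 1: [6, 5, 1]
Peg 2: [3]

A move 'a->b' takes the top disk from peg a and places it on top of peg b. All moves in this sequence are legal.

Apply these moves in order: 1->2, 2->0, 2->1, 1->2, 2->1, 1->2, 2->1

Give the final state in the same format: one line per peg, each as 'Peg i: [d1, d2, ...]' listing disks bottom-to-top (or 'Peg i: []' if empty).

After move 1 (1->2):
Peg 0: [4, 2]
Peg 1: [6, 5]
Peg 2: [3, 1]

After move 2 (2->0):
Peg 0: [4, 2, 1]
Peg 1: [6, 5]
Peg 2: [3]

After move 3 (2->1):
Peg 0: [4, 2, 1]
Peg 1: [6, 5, 3]
Peg 2: []

After move 4 (1->2):
Peg 0: [4, 2, 1]
Peg 1: [6, 5]
Peg 2: [3]

After move 5 (2->1):
Peg 0: [4, 2, 1]
Peg 1: [6, 5, 3]
Peg 2: []

After move 6 (1->2):
Peg 0: [4, 2, 1]
Peg 1: [6, 5]
Peg 2: [3]

After move 7 (2->1):
Peg 0: [4, 2, 1]
Peg 1: [6, 5, 3]
Peg 2: []

Answer: Peg 0: [4, 2, 1]
Peg 1: [6, 5, 3]
Peg 2: []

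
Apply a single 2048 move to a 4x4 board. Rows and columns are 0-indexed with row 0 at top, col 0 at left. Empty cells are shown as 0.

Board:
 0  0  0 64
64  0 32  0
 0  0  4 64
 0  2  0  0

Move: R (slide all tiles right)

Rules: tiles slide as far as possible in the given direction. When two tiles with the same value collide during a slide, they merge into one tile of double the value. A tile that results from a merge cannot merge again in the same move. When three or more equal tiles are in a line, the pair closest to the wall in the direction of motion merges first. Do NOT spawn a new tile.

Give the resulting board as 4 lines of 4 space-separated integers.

Slide right:
row 0: [0, 0, 0, 64] -> [0, 0, 0, 64]
row 1: [64, 0, 32, 0] -> [0, 0, 64, 32]
row 2: [0, 0, 4, 64] -> [0, 0, 4, 64]
row 3: [0, 2, 0, 0] -> [0, 0, 0, 2]

Answer:  0  0  0 64
 0  0 64 32
 0  0  4 64
 0  0  0  2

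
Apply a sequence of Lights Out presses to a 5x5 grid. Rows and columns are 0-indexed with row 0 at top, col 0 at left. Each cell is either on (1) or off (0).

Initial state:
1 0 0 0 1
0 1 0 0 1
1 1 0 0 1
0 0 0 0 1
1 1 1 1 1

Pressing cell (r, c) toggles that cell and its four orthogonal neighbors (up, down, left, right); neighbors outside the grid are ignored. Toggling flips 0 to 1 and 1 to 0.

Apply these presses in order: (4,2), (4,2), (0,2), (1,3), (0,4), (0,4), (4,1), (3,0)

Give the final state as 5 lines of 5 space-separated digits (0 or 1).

After press 1 at (4,2):
1 0 0 0 1
0 1 0 0 1
1 1 0 0 1
0 0 1 0 1
1 0 0 0 1

After press 2 at (4,2):
1 0 0 0 1
0 1 0 0 1
1 1 0 0 1
0 0 0 0 1
1 1 1 1 1

After press 3 at (0,2):
1 1 1 1 1
0 1 1 0 1
1 1 0 0 1
0 0 0 0 1
1 1 1 1 1

After press 4 at (1,3):
1 1 1 0 1
0 1 0 1 0
1 1 0 1 1
0 0 0 0 1
1 1 1 1 1

After press 5 at (0,4):
1 1 1 1 0
0 1 0 1 1
1 1 0 1 1
0 0 0 0 1
1 1 1 1 1

After press 6 at (0,4):
1 1 1 0 1
0 1 0 1 0
1 1 0 1 1
0 0 0 0 1
1 1 1 1 1

After press 7 at (4,1):
1 1 1 0 1
0 1 0 1 0
1 1 0 1 1
0 1 0 0 1
0 0 0 1 1

After press 8 at (3,0):
1 1 1 0 1
0 1 0 1 0
0 1 0 1 1
1 0 0 0 1
1 0 0 1 1

Answer: 1 1 1 0 1
0 1 0 1 0
0 1 0 1 1
1 0 0 0 1
1 0 0 1 1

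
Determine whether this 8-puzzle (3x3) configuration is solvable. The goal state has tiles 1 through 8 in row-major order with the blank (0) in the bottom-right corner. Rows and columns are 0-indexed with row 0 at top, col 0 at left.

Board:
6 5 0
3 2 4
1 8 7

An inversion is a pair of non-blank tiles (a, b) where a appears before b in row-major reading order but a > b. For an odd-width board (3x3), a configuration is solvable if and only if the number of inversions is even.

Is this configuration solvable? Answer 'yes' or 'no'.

Inversions (pairs i<j in row-major order where tile[i] > tile[j] > 0): 14
14 is even, so the puzzle is solvable.

Answer: yes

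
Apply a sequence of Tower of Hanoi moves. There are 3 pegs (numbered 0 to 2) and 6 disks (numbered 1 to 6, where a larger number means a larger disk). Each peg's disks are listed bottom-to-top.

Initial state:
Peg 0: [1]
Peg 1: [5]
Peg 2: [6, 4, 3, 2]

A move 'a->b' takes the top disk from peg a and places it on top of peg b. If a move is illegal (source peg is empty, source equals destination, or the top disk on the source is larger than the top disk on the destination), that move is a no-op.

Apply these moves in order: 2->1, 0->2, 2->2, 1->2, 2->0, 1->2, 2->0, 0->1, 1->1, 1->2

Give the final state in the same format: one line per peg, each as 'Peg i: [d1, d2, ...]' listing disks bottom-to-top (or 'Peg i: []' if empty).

Answer: Peg 0: []
Peg 1: [5]
Peg 2: [6, 4, 3, 2, 1]

Derivation:
After move 1 (2->1):
Peg 0: [1]
Peg 1: [5, 2]
Peg 2: [6, 4, 3]

After move 2 (0->2):
Peg 0: []
Peg 1: [5, 2]
Peg 2: [6, 4, 3, 1]

After move 3 (2->2):
Peg 0: []
Peg 1: [5, 2]
Peg 2: [6, 4, 3, 1]

After move 4 (1->2):
Peg 0: []
Peg 1: [5, 2]
Peg 2: [6, 4, 3, 1]

After move 5 (2->0):
Peg 0: [1]
Peg 1: [5, 2]
Peg 2: [6, 4, 3]

After move 6 (1->2):
Peg 0: [1]
Peg 1: [5]
Peg 2: [6, 4, 3, 2]

After move 7 (2->0):
Peg 0: [1]
Peg 1: [5]
Peg 2: [6, 4, 3, 2]

After move 8 (0->1):
Peg 0: []
Peg 1: [5, 1]
Peg 2: [6, 4, 3, 2]

After move 9 (1->1):
Peg 0: []
Peg 1: [5, 1]
Peg 2: [6, 4, 3, 2]

After move 10 (1->2):
Peg 0: []
Peg 1: [5]
Peg 2: [6, 4, 3, 2, 1]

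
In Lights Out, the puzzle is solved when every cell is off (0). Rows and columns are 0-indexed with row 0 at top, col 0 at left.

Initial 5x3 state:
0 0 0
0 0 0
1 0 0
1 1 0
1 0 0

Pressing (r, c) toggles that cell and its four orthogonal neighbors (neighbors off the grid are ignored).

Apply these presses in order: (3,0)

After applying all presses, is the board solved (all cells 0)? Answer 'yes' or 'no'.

After press 1 at (3,0):
0 0 0
0 0 0
0 0 0
0 0 0
0 0 0

Lights still on: 0

Answer: yes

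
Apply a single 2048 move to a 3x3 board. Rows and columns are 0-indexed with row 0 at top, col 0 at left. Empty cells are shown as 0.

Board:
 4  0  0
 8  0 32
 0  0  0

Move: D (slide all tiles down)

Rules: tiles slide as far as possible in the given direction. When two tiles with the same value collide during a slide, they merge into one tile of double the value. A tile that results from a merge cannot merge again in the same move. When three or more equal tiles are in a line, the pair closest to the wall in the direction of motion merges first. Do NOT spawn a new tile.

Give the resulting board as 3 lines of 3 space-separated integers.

Slide down:
col 0: [4, 8, 0] -> [0, 4, 8]
col 1: [0, 0, 0] -> [0, 0, 0]
col 2: [0, 32, 0] -> [0, 0, 32]

Answer:  0  0  0
 4  0  0
 8  0 32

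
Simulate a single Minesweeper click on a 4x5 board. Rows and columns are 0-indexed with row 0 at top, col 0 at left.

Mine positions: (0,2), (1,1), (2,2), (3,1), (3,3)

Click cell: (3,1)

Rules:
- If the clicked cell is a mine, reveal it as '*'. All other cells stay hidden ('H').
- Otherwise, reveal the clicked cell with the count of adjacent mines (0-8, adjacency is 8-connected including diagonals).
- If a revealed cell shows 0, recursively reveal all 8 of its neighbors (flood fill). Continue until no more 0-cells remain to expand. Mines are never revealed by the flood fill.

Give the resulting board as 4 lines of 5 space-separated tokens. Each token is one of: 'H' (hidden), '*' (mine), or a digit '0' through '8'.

H H H H H
H H H H H
H H H H H
H * H H H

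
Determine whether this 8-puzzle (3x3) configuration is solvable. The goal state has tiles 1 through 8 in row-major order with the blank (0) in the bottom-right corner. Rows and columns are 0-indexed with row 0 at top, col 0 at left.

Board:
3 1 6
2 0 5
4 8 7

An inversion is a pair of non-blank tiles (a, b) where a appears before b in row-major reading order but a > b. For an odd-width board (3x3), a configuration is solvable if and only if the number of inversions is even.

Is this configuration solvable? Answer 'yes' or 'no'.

Answer: no

Derivation:
Inversions (pairs i<j in row-major order where tile[i] > tile[j] > 0): 7
7 is odd, so the puzzle is not solvable.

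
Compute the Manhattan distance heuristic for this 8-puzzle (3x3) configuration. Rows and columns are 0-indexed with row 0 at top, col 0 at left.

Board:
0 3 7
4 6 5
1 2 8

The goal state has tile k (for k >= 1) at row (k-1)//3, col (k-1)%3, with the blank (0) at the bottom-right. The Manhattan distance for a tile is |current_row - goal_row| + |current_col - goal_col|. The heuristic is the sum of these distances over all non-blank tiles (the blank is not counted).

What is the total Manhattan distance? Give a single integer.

Answer: 12

Derivation:
Tile 3: (0,1)->(0,2) = 1
Tile 7: (0,2)->(2,0) = 4
Tile 4: (1,0)->(1,0) = 0
Tile 6: (1,1)->(1,2) = 1
Tile 5: (1,2)->(1,1) = 1
Tile 1: (2,0)->(0,0) = 2
Tile 2: (2,1)->(0,1) = 2
Tile 8: (2,2)->(2,1) = 1
Sum: 1 + 4 + 0 + 1 + 1 + 2 + 2 + 1 = 12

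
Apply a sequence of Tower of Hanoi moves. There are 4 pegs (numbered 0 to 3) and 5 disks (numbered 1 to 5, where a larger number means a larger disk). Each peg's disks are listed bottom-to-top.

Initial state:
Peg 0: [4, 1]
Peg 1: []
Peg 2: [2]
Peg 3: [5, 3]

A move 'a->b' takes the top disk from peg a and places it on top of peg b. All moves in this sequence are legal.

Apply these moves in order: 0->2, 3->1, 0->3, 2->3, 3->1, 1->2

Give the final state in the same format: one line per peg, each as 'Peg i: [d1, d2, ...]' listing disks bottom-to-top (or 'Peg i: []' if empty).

Answer: Peg 0: []
Peg 1: [3]
Peg 2: [2, 1]
Peg 3: [5, 4]

Derivation:
After move 1 (0->2):
Peg 0: [4]
Peg 1: []
Peg 2: [2, 1]
Peg 3: [5, 3]

After move 2 (3->1):
Peg 0: [4]
Peg 1: [3]
Peg 2: [2, 1]
Peg 3: [5]

After move 3 (0->3):
Peg 0: []
Peg 1: [3]
Peg 2: [2, 1]
Peg 3: [5, 4]

After move 4 (2->3):
Peg 0: []
Peg 1: [3]
Peg 2: [2]
Peg 3: [5, 4, 1]

After move 5 (3->1):
Peg 0: []
Peg 1: [3, 1]
Peg 2: [2]
Peg 3: [5, 4]

After move 6 (1->2):
Peg 0: []
Peg 1: [3]
Peg 2: [2, 1]
Peg 3: [5, 4]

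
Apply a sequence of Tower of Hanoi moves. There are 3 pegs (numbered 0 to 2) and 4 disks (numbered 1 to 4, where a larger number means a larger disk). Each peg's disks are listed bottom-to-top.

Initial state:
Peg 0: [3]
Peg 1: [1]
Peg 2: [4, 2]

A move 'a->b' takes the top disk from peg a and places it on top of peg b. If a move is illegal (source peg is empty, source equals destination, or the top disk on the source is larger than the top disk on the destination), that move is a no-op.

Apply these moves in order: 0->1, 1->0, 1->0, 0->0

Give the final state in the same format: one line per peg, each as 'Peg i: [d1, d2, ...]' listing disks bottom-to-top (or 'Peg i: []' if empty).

After move 1 (0->1):
Peg 0: [3]
Peg 1: [1]
Peg 2: [4, 2]

After move 2 (1->0):
Peg 0: [3, 1]
Peg 1: []
Peg 2: [4, 2]

After move 3 (1->0):
Peg 0: [3, 1]
Peg 1: []
Peg 2: [4, 2]

After move 4 (0->0):
Peg 0: [3, 1]
Peg 1: []
Peg 2: [4, 2]

Answer: Peg 0: [3, 1]
Peg 1: []
Peg 2: [4, 2]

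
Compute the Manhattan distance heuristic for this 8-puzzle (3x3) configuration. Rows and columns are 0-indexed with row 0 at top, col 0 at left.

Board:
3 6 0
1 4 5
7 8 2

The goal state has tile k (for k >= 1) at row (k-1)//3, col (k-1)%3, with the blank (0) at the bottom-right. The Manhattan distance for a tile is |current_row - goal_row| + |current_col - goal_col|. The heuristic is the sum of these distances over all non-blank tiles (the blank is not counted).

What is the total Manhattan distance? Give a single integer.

Answer: 10

Derivation:
Tile 3: (0,0)->(0,2) = 2
Tile 6: (0,1)->(1,2) = 2
Tile 1: (1,0)->(0,0) = 1
Tile 4: (1,1)->(1,0) = 1
Tile 5: (1,2)->(1,1) = 1
Tile 7: (2,0)->(2,0) = 0
Tile 8: (2,1)->(2,1) = 0
Tile 2: (2,2)->(0,1) = 3
Sum: 2 + 2 + 1 + 1 + 1 + 0 + 0 + 3 = 10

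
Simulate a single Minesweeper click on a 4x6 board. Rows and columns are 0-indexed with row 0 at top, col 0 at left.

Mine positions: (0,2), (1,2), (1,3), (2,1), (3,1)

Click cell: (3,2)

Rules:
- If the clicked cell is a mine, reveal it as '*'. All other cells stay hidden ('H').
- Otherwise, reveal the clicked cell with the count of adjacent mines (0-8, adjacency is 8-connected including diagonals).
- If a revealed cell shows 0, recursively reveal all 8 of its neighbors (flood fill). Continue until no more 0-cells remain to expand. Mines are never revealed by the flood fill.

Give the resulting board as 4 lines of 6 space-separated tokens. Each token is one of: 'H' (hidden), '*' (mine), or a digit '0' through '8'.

H H H H H H
H H H H H H
H H H H H H
H H 2 H H H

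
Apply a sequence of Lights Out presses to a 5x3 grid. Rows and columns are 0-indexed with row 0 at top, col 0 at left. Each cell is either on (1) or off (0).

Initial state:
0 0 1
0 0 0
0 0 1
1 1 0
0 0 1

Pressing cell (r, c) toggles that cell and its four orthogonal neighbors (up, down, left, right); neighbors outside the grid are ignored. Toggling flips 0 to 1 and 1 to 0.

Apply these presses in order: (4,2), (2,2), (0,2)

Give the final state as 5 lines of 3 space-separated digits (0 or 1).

After press 1 at (4,2):
0 0 1
0 0 0
0 0 1
1 1 1
0 1 0

After press 2 at (2,2):
0 0 1
0 0 1
0 1 0
1 1 0
0 1 0

After press 3 at (0,2):
0 1 0
0 0 0
0 1 0
1 1 0
0 1 0

Answer: 0 1 0
0 0 0
0 1 0
1 1 0
0 1 0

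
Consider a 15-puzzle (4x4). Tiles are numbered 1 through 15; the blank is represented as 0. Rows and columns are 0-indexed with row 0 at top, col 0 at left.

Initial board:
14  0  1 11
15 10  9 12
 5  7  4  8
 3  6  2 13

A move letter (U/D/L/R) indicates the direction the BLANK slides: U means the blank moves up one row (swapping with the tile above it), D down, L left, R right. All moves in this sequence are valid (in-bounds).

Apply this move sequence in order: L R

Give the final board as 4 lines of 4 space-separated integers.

Answer: 14  0  1 11
15 10  9 12
 5  7  4  8
 3  6  2 13

Derivation:
After move 1 (L):
 0 14  1 11
15 10  9 12
 5  7  4  8
 3  6  2 13

After move 2 (R):
14  0  1 11
15 10  9 12
 5  7  4  8
 3  6  2 13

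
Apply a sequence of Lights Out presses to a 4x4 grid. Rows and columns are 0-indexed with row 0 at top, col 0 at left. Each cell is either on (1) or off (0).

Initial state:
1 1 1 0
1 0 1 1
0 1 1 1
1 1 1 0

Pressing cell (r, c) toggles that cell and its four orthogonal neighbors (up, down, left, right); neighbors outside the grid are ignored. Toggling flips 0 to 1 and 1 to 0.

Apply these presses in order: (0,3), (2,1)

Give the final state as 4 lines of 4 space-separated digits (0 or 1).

Answer: 1 1 0 1
1 1 1 0
1 0 0 1
1 0 1 0

Derivation:
After press 1 at (0,3):
1 1 0 1
1 0 1 0
0 1 1 1
1 1 1 0

After press 2 at (2,1):
1 1 0 1
1 1 1 0
1 0 0 1
1 0 1 0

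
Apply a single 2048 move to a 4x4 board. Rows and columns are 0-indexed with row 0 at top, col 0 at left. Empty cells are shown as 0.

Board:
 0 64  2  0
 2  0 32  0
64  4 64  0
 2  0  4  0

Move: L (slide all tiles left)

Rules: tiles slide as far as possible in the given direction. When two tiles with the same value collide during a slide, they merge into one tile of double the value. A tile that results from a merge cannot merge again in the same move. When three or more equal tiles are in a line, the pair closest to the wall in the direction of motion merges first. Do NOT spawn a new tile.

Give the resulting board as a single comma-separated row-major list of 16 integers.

Slide left:
row 0: [0, 64, 2, 0] -> [64, 2, 0, 0]
row 1: [2, 0, 32, 0] -> [2, 32, 0, 0]
row 2: [64, 4, 64, 0] -> [64, 4, 64, 0]
row 3: [2, 0, 4, 0] -> [2, 4, 0, 0]

Answer: 64, 2, 0, 0, 2, 32, 0, 0, 64, 4, 64, 0, 2, 4, 0, 0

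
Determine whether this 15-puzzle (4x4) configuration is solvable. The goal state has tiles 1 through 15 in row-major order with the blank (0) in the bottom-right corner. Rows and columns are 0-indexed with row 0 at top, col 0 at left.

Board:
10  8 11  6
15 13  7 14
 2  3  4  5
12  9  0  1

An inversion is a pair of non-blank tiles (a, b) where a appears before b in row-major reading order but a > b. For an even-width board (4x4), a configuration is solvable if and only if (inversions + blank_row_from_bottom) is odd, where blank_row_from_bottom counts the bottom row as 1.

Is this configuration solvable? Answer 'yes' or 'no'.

Answer: yes

Derivation:
Inversions: 66
Blank is in row 3 (0-indexed from top), which is row 1 counting from the bottom (bottom = 1).
66 + 1 = 67, which is odd, so the puzzle is solvable.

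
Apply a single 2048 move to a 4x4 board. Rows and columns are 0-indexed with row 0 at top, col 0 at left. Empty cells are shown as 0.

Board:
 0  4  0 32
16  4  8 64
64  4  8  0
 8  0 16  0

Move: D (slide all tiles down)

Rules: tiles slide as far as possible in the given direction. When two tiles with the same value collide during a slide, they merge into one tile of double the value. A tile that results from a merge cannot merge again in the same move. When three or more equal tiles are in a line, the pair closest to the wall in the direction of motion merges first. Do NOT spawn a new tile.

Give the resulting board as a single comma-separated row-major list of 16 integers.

Answer: 0, 0, 0, 0, 16, 0, 0, 0, 64, 4, 16, 32, 8, 8, 16, 64

Derivation:
Slide down:
col 0: [0, 16, 64, 8] -> [0, 16, 64, 8]
col 1: [4, 4, 4, 0] -> [0, 0, 4, 8]
col 2: [0, 8, 8, 16] -> [0, 0, 16, 16]
col 3: [32, 64, 0, 0] -> [0, 0, 32, 64]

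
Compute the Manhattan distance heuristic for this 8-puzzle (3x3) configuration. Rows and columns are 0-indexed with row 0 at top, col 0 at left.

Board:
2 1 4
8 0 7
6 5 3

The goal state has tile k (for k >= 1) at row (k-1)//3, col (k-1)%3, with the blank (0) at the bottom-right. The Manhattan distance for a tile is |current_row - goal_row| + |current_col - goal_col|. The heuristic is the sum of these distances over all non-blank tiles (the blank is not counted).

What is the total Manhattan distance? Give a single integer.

Answer: 16

Derivation:
Tile 2: (0,0)->(0,1) = 1
Tile 1: (0,1)->(0,0) = 1
Tile 4: (0,2)->(1,0) = 3
Tile 8: (1,0)->(2,1) = 2
Tile 7: (1,2)->(2,0) = 3
Tile 6: (2,0)->(1,2) = 3
Tile 5: (2,1)->(1,1) = 1
Tile 3: (2,2)->(0,2) = 2
Sum: 1 + 1 + 3 + 2 + 3 + 3 + 1 + 2 = 16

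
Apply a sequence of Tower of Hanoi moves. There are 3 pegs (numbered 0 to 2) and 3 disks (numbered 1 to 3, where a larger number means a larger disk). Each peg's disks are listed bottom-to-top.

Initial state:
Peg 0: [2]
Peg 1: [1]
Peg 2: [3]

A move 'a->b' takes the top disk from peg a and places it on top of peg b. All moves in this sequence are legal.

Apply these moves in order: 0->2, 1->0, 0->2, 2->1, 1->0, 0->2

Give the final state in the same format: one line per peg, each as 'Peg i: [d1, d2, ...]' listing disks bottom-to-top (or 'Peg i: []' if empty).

Answer: Peg 0: []
Peg 1: []
Peg 2: [3, 2, 1]

Derivation:
After move 1 (0->2):
Peg 0: []
Peg 1: [1]
Peg 2: [3, 2]

After move 2 (1->0):
Peg 0: [1]
Peg 1: []
Peg 2: [3, 2]

After move 3 (0->2):
Peg 0: []
Peg 1: []
Peg 2: [3, 2, 1]

After move 4 (2->1):
Peg 0: []
Peg 1: [1]
Peg 2: [3, 2]

After move 5 (1->0):
Peg 0: [1]
Peg 1: []
Peg 2: [3, 2]

After move 6 (0->2):
Peg 0: []
Peg 1: []
Peg 2: [3, 2, 1]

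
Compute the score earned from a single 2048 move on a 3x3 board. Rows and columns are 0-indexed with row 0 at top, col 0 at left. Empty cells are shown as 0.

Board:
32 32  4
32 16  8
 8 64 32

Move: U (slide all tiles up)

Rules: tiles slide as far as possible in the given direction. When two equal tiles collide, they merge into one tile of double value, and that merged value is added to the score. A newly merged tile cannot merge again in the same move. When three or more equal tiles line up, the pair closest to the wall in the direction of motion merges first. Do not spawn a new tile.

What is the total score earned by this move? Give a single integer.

Answer: 64

Derivation:
Slide up:
col 0: [32, 32, 8] -> [64, 8, 0]  score +64 (running 64)
col 1: [32, 16, 64] -> [32, 16, 64]  score +0 (running 64)
col 2: [4, 8, 32] -> [4, 8, 32]  score +0 (running 64)
Board after move:
64 32  4
 8 16  8
 0 64 32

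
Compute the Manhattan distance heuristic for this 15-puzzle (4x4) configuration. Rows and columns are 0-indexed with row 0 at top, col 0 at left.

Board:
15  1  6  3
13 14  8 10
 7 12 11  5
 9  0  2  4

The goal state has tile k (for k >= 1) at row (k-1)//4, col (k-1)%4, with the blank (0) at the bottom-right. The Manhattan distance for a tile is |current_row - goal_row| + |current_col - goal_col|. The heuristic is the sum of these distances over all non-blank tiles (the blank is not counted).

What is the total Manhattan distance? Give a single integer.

Answer: 34

Derivation:
Tile 15: (0,0)->(3,2) = 5
Tile 1: (0,1)->(0,0) = 1
Tile 6: (0,2)->(1,1) = 2
Tile 3: (0,3)->(0,2) = 1
Tile 13: (1,0)->(3,0) = 2
Tile 14: (1,1)->(3,1) = 2
Tile 8: (1,2)->(1,3) = 1
Tile 10: (1,3)->(2,1) = 3
Tile 7: (2,0)->(1,2) = 3
Tile 12: (2,1)->(2,3) = 2
Tile 11: (2,2)->(2,2) = 0
Tile 5: (2,3)->(1,0) = 4
Tile 9: (3,0)->(2,0) = 1
Tile 2: (3,2)->(0,1) = 4
Tile 4: (3,3)->(0,3) = 3
Sum: 5 + 1 + 2 + 1 + 2 + 2 + 1 + 3 + 3 + 2 + 0 + 4 + 1 + 4 + 3 = 34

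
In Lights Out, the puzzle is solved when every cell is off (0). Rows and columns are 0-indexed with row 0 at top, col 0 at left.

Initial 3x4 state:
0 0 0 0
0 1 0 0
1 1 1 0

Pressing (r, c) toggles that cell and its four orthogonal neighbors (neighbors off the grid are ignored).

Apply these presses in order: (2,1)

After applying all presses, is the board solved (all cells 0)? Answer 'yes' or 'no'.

Answer: yes

Derivation:
After press 1 at (2,1):
0 0 0 0
0 0 0 0
0 0 0 0

Lights still on: 0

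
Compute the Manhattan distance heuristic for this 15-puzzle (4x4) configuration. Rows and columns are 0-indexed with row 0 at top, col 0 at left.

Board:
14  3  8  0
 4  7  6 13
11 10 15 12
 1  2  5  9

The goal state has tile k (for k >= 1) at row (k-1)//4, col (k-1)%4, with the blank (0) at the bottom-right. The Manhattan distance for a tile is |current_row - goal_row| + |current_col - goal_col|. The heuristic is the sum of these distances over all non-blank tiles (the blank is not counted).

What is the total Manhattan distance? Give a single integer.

Tile 14: (0,0)->(3,1) = 4
Tile 3: (0,1)->(0,2) = 1
Tile 8: (0,2)->(1,3) = 2
Tile 4: (1,0)->(0,3) = 4
Tile 7: (1,1)->(1,2) = 1
Tile 6: (1,2)->(1,1) = 1
Tile 13: (1,3)->(3,0) = 5
Tile 11: (2,0)->(2,2) = 2
Tile 10: (2,1)->(2,1) = 0
Tile 15: (2,2)->(3,2) = 1
Tile 12: (2,3)->(2,3) = 0
Tile 1: (3,0)->(0,0) = 3
Tile 2: (3,1)->(0,1) = 3
Tile 5: (3,2)->(1,0) = 4
Tile 9: (3,3)->(2,0) = 4
Sum: 4 + 1 + 2 + 4 + 1 + 1 + 5 + 2 + 0 + 1 + 0 + 3 + 3 + 4 + 4 = 35

Answer: 35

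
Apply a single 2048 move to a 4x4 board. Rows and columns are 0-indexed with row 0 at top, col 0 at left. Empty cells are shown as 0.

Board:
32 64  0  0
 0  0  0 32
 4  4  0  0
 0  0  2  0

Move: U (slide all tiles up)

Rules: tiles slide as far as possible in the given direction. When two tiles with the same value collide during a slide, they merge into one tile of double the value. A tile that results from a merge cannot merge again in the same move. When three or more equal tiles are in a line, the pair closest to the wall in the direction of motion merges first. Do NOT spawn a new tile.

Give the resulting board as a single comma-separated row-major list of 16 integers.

Slide up:
col 0: [32, 0, 4, 0] -> [32, 4, 0, 0]
col 1: [64, 0, 4, 0] -> [64, 4, 0, 0]
col 2: [0, 0, 0, 2] -> [2, 0, 0, 0]
col 3: [0, 32, 0, 0] -> [32, 0, 0, 0]

Answer: 32, 64, 2, 32, 4, 4, 0, 0, 0, 0, 0, 0, 0, 0, 0, 0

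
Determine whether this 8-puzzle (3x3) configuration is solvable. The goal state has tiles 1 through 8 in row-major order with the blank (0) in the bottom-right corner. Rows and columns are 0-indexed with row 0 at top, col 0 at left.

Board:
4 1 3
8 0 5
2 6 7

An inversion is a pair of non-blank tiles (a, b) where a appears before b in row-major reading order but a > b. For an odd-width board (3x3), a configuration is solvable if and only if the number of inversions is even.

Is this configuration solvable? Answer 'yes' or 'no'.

Answer: no

Derivation:
Inversions (pairs i<j in row-major order where tile[i] > tile[j] > 0): 9
9 is odd, so the puzzle is not solvable.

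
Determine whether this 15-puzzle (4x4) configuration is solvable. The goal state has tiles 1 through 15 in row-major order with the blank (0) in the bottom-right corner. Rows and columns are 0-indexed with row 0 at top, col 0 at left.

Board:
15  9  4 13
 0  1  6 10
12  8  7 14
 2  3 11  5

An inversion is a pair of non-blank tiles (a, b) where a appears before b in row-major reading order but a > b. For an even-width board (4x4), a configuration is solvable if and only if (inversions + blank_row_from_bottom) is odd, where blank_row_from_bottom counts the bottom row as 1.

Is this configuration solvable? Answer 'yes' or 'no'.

Answer: no

Derivation:
Inversions: 61
Blank is in row 1 (0-indexed from top), which is row 3 counting from the bottom (bottom = 1).
61 + 3 = 64, which is even, so the puzzle is not solvable.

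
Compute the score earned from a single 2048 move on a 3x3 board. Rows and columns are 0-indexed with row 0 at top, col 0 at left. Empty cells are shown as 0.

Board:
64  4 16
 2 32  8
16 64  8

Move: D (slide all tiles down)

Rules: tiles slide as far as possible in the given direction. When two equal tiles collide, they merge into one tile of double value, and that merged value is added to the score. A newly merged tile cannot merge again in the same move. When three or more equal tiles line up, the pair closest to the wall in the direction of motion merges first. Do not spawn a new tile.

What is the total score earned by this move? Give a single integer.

Slide down:
col 0: [64, 2, 16] -> [64, 2, 16]  score +0 (running 0)
col 1: [4, 32, 64] -> [4, 32, 64]  score +0 (running 0)
col 2: [16, 8, 8] -> [0, 16, 16]  score +16 (running 16)
Board after move:
64  4  0
 2 32 16
16 64 16

Answer: 16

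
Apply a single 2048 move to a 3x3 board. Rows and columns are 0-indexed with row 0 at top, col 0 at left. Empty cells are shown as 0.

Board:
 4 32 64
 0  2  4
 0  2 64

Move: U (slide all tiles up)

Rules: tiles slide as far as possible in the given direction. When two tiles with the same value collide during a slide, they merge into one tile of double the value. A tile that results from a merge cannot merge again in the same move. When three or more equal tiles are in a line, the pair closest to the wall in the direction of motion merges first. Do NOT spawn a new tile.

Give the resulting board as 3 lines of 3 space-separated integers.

Slide up:
col 0: [4, 0, 0] -> [4, 0, 0]
col 1: [32, 2, 2] -> [32, 4, 0]
col 2: [64, 4, 64] -> [64, 4, 64]

Answer:  4 32 64
 0  4  4
 0  0 64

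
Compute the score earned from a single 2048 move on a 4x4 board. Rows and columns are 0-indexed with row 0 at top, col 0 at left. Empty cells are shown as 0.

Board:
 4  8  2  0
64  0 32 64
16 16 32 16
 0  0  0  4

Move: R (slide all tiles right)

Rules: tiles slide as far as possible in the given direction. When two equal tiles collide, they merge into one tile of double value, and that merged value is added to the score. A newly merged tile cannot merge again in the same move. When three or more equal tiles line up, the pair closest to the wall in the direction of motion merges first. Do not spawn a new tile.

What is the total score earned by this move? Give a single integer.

Answer: 32

Derivation:
Slide right:
row 0: [4, 8, 2, 0] -> [0, 4, 8, 2]  score +0 (running 0)
row 1: [64, 0, 32, 64] -> [0, 64, 32, 64]  score +0 (running 0)
row 2: [16, 16, 32, 16] -> [0, 32, 32, 16]  score +32 (running 32)
row 3: [0, 0, 0, 4] -> [0, 0, 0, 4]  score +0 (running 32)
Board after move:
 0  4  8  2
 0 64 32 64
 0 32 32 16
 0  0  0  4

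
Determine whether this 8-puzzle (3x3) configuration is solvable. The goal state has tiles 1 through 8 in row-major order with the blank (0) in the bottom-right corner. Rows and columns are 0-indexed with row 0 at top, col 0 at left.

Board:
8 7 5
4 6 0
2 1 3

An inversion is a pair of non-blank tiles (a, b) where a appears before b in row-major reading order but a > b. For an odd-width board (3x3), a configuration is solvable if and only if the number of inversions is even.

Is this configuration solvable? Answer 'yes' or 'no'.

Inversions (pairs i<j in row-major order where tile[i] > tile[j] > 0): 24
24 is even, so the puzzle is solvable.

Answer: yes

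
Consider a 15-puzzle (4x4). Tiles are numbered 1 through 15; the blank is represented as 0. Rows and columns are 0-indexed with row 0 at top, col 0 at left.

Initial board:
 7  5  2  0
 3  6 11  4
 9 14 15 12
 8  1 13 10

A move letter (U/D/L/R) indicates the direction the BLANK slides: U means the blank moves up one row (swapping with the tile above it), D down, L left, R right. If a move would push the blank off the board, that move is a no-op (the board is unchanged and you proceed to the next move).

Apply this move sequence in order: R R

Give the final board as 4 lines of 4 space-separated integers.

Answer:  7  5  2  0
 3  6 11  4
 9 14 15 12
 8  1 13 10

Derivation:
After move 1 (R):
 7  5  2  0
 3  6 11  4
 9 14 15 12
 8  1 13 10

After move 2 (R):
 7  5  2  0
 3  6 11  4
 9 14 15 12
 8  1 13 10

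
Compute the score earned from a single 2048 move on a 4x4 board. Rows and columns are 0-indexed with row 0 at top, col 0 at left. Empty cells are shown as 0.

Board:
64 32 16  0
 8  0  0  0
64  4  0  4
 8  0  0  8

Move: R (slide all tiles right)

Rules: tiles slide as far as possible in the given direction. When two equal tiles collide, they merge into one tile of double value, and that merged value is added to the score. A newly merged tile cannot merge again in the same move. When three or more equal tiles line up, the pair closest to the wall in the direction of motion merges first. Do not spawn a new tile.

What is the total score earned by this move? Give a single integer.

Answer: 24

Derivation:
Slide right:
row 0: [64, 32, 16, 0] -> [0, 64, 32, 16]  score +0 (running 0)
row 1: [8, 0, 0, 0] -> [0, 0, 0, 8]  score +0 (running 0)
row 2: [64, 4, 0, 4] -> [0, 0, 64, 8]  score +8 (running 8)
row 3: [8, 0, 0, 8] -> [0, 0, 0, 16]  score +16 (running 24)
Board after move:
 0 64 32 16
 0  0  0  8
 0  0 64  8
 0  0  0 16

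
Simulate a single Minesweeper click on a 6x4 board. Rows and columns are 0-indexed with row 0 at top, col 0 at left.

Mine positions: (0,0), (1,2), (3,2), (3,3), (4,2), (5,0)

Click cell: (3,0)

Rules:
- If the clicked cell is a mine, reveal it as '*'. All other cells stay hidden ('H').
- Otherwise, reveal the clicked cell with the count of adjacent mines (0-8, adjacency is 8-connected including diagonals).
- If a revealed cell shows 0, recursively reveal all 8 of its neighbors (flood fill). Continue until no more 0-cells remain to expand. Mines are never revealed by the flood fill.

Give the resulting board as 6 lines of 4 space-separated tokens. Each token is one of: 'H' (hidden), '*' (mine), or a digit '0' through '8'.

H H H H
1 2 H H
0 2 H H
0 2 H H
1 3 H H
H H H H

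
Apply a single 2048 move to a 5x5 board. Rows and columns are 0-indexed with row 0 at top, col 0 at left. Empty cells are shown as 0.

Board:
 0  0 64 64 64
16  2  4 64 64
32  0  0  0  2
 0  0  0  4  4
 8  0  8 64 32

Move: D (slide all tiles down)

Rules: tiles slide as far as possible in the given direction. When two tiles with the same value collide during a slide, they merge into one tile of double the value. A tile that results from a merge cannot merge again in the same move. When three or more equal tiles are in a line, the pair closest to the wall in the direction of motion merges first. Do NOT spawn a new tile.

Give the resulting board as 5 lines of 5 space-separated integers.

Slide down:
col 0: [0, 16, 32, 0, 8] -> [0, 0, 16, 32, 8]
col 1: [0, 2, 0, 0, 0] -> [0, 0, 0, 0, 2]
col 2: [64, 4, 0, 0, 8] -> [0, 0, 64, 4, 8]
col 3: [64, 64, 0, 4, 64] -> [0, 0, 128, 4, 64]
col 4: [64, 64, 2, 4, 32] -> [0, 128, 2, 4, 32]

Answer:   0   0   0   0   0
  0   0   0   0 128
 16   0  64 128   2
 32   0   4   4   4
  8   2   8  64  32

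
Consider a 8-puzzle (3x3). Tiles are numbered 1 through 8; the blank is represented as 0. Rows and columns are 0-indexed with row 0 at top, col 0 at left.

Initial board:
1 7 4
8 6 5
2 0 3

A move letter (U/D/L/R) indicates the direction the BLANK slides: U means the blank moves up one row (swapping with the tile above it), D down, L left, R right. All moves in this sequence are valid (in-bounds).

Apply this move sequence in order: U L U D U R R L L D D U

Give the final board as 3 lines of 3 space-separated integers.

After move 1 (U):
1 7 4
8 0 5
2 6 3

After move 2 (L):
1 7 4
0 8 5
2 6 3

After move 3 (U):
0 7 4
1 8 5
2 6 3

After move 4 (D):
1 7 4
0 8 5
2 6 3

After move 5 (U):
0 7 4
1 8 5
2 6 3

After move 6 (R):
7 0 4
1 8 5
2 6 3

After move 7 (R):
7 4 0
1 8 5
2 6 3

After move 8 (L):
7 0 4
1 8 5
2 6 3

After move 9 (L):
0 7 4
1 8 5
2 6 3

After move 10 (D):
1 7 4
0 8 5
2 6 3

After move 11 (D):
1 7 4
2 8 5
0 6 3

After move 12 (U):
1 7 4
0 8 5
2 6 3

Answer: 1 7 4
0 8 5
2 6 3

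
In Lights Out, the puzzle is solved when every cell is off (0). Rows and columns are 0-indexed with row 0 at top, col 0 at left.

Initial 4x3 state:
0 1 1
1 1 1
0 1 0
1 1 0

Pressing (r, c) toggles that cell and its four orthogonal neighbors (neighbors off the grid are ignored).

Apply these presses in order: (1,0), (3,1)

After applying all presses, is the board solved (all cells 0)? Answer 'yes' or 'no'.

Answer: no

Derivation:
After press 1 at (1,0):
1 1 1
0 0 1
1 1 0
1 1 0

After press 2 at (3,1):
1 1 1
0 0 1
1 0 0
0 0 1

Lights still on: 6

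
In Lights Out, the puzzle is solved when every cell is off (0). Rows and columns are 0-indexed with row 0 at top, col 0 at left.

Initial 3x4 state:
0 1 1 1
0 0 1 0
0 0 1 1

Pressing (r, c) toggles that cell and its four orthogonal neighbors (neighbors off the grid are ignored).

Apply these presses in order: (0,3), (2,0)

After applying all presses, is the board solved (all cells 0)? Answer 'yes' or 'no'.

After press 1 at (0,3):
0 1 0 0
0 0 1 1
0 0 1 1

After press 2 at (2,0):
0 1 0 0
1 0 1 1
1 1 1 1

Lights still on: 8

Answer: no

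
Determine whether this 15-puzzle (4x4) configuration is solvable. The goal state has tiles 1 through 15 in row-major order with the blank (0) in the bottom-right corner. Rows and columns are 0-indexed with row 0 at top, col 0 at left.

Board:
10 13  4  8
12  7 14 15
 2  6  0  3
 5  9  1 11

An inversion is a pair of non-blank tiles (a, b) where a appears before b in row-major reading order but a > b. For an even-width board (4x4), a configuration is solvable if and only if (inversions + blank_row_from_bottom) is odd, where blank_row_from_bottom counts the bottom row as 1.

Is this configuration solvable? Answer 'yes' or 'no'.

Inversions: 63
Blank is in row 2 (0-indexed from top), which is row 2 counting from the bottom (bottom = 1).
63 + 2 = 65, which is odd, so the puzzle is solvable.

Answer: yes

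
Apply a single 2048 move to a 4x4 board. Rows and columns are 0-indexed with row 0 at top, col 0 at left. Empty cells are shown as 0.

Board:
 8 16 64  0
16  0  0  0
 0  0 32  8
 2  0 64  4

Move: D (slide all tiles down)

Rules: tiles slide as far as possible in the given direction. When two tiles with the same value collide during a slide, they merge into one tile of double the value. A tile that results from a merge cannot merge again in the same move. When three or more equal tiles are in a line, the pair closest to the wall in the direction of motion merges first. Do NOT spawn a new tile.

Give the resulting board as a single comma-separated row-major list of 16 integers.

Answer: 0, 0, 0, 0, 8, 0, 64, 0, 16, 0, 32, 8, 2, 16, 64, 4

Derivation:
Slide down:
col 0: [8, 16, 0, 2] -> [0, 8, 16, 2]
col 1: [16, 0, 0, 0] -> [0, 0, 0, 16]
col 2: [64, 0, 32, 64] -> [0, 64, 32, 64]
col 3: [0, 0, 8, 4] -> [0, 0, 8, 4]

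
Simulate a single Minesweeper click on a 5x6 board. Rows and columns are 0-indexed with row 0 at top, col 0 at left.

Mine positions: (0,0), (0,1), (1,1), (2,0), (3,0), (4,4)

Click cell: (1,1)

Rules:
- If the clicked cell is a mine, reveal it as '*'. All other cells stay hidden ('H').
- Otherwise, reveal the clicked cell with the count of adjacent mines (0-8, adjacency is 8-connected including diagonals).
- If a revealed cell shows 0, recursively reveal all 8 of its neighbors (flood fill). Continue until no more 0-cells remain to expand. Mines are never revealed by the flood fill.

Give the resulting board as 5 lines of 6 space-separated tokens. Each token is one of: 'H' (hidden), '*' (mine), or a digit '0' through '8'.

H H H H H H
H * H H H H
H H H H H H
H H H H H H
H H H H H H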